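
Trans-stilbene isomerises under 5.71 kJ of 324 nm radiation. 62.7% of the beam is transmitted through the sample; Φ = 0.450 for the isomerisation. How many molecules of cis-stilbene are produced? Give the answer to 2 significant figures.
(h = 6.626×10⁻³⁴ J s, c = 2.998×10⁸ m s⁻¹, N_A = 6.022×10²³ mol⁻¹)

1.6×10²¹ molecules

Photon energy at 324 nm: hc/λ = (6.626×10⁻³⁴)(2.998×10⁸)/(324×10⁻⁹) = 6.131×10⁻¹⁹ J.
Incident energy: 5.71 kJ = 5710 J.
Photons incident: 5710 / 6.131×10⁻¹⁹ = 9.313×10²¹, i.e. 9.313×10²¹/6.022×10²³ = 0.01546 mol.
Fraction absorbed: 1 − 62.7/100 = 0.3730.
Photons absorbed: 0.3730 × 0.01546 = 0.005767 mol.
Product: Φ × n_abs = 0.450 × 0.005767 = 0.002595 mol.
As a count: 0.002595 × 6.022×10²³ = 1.6×10²¹.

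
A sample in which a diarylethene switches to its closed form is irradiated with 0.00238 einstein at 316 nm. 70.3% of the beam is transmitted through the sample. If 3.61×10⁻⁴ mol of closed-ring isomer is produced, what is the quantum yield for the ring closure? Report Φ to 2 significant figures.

Φ = 0.51

Fraction absorbed: 1 − 70.3/100 = 0.2970.
Photons absorbed: 0.2970 × 0.00238 = 7.069×10⁻⁴ mol.
Φ = 3.61×10⁻⁴ mol / 7.069×10⁻⁴ mol photons = 0.51.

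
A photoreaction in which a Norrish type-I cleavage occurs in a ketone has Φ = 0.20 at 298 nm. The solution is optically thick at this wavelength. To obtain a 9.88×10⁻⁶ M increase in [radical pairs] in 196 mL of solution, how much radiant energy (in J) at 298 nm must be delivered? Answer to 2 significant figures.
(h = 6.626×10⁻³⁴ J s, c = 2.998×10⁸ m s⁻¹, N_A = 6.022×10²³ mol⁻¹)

Product: (9.88×10⁻⁶ M)(0.196 L) = 1.936×10⁻⁶ mol.
Photons that must be absorbed: 1.936×10⁻⁶ / 0.20 = 9.680×10⁻⁶ mol.
Photon energy: hc/λ = 6.666×10⁻¹⁹ J; per mole, 4.014×10⁵ J mol⁻¹.
Energy required: 9.680×10⁻⁶ × 4.014×10⁵ = 3.9 J.

3.9 J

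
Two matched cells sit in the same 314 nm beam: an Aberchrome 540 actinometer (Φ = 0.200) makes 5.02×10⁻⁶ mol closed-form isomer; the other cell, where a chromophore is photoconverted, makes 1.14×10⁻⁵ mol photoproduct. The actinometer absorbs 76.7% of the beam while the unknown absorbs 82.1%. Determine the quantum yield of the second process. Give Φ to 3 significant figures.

Φ = 0.424

Photons absorbed by the actinometer: 5.02×10⁻⁶ / 0.200 = 2.510×10⁻⁵ mol.
Incident flux: 2.510×10⁻⁵ / 0.767 = 3.272×10⁻⁵ einstein.
Absorbed by unknown: 0.821 × 3.272×10⁻⁵ = 2.686×10⁻⁵ mol.
Φ(unknown) = 1.14×10⁻⁵ / 2.686×10⁻⁵ = 0.424.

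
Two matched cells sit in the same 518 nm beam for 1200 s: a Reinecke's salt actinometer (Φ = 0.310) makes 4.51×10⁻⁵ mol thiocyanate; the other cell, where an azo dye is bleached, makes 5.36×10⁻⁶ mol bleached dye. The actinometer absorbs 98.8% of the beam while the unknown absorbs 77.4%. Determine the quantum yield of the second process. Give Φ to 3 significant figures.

Photons absorbed by the actinometer: 4.51×10⁻⁵ / 0.310 = 1.455×10⁻⁴ mol.
Incident flux: 1.455×10⁻⁴ / 0.988 = 1.473×10⁻⁴ einstein.
Absorbed by unknown: 0.774 × 1.473×10⁻⁴ = 1.140×10⁻⁴ mol.
Φ(unknown) = 5.36×10⁻⁶ / 1.140×10⁻⁴ = 0.0470.

Φ = 0.0470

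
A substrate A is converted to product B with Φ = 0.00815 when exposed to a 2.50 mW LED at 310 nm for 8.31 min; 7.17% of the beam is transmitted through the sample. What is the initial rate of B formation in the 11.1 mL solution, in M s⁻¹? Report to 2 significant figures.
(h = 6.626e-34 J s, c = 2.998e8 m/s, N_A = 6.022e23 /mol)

Photon energy at 310 nm: hc/λ = (6.626e-34)(2.998e8)/(310e-9) = 6.408e-19 J.
Energy delivered: (2.50 mW)(498.6 s) = 1.247 J.
Photons incident: 1.247 / 6.408e-19 = 1.946e18, i.e. 1.946e18/6.022e23 = 3.231e-6 mol.
Fraction absorbed: 1 − 7.17/100 = 0.9283.
Photons absorbed: 0.9283 × 3.231e-6 = 2.999e-6 mol.
Product formed: 0.00815 × 2.999e-6 = 2.444e-8 mol.
Rate: 2.444e-8 mol / (498.6 s × 0.0111 L) = 4.4e-9 M s⁻¹.

4.4e-9 M s⁻¹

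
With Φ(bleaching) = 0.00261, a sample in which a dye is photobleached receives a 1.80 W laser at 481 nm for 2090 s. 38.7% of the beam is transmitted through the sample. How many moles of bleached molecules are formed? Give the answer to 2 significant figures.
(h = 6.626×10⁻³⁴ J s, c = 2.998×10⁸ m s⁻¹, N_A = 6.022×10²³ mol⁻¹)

2.4×10⁻⁵ mol

Photon energy at 481 nm: hc/λ = (6.626×10⁻³⁴)(2.998×10⁸)/(481×10⁻⁹) = 4.130×10⁻¹⁹ J.
Energy delivered: (1.80 W)(2090 s) = 3762 J.
Photons incident: 3762 / 4.130×10⁻¹⁹ = 9.109×10²¹, i.e. 9.109×10²¹/6.022×10²³ = 0.01513 mol.
Fraction absorbed: 1 − 38.7/100 = 0.6130.
Photons absorbed: 0.6130 × 0.01513 = 0.009275 mol.
Product: Φ × n_abs = 0.00261 × 0.009275 = 2.421×10⁻⁵ mol.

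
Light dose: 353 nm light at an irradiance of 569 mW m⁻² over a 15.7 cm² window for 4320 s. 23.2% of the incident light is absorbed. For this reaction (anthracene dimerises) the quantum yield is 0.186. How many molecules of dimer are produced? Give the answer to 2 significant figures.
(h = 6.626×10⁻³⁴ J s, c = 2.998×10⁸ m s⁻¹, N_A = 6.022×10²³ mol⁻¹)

3.0×10¹⁷ molecules

Photon energy at 353 nm: hc/λ = (6.626×10⁻³⁴)(2.998×10⁸)/(353×10⁻⁹) = 5.627×10⁻¹⁹ J.
Energy delivered: (569 mW m⁻²)(15.7×10⁻⁴ m²)(4320 s) = 3.859 J.
Photons incident: 3.859 / 5.627×10⁻¹⁹ = 6.858×10¹⁸, i.e. 6.858×10¹⁸/6.022×10²³ = 1.139×10⁻⁵ mol.
Photons absorbed: 0.232 × 1.139×10⁻⁵ = 2.642×10⁻⁶ mol.
Product: Φ × n_abs = 0.186 × 2.642×10⁻⁶ = 4.914×10⁻⁷ mol.
As a count: 4.914×10⁻⁷ × 6.022×10²³ = 3.0×10¹⁷.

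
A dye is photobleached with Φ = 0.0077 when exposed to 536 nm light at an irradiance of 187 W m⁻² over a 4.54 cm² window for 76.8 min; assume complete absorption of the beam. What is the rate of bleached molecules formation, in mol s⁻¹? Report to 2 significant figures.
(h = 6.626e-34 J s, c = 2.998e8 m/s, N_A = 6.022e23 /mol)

2.9e-9 mol s⁻¹

Photon energy at 536 nm: hc/λ = (6.626e-34)(2.998e8)/(536e-9) = 3.706e-19 J.
Energy delivered: (187 W m⁻²)(4.54e-4 m²)(4608 s) = 391.2 J.
Photons incident: 391.2 / 3.706e-19 = 1.056e21, i.e. 1.056e21/6.022e23 = 0.001754 mol.
Product formed: 0.0077 × 0.001754 = 1.351e-5 mol.
Rate: 1.351e-5 / 4608 s = 2.9e-9 mol s⁻¹.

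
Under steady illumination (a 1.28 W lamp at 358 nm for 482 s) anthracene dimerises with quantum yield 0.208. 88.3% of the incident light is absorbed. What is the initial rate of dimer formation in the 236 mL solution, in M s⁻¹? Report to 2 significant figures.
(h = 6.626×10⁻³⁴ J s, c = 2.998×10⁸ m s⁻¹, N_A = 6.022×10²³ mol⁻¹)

Photon energy at 358 nm: hc/λ = (6.626×10⁻³⁴)(2.998×10⁸)/(358×10⁻⁹) = 5.549×10⁻¹⁹ J.
Energy delivered: (1.28 W)(482 s) = 617.0 J.
Photons incident: 617.0 / 5.549×10⁻¹⁹ = 1.112×10²¹, i.e. 1.112×10²¹/6.022×10²³ = 0.001847 mol.
Photons absorbed: 0.883 × 0.001847 = 0.001631 mol.
Product formed: 0.208 × 0.001631 = 3.392×10⁻⁴ mol.
Rate: 3.392×10⁻⁴ mol / (482 s × 0.236 L) = 3.0×10⁻⁶ M s⁻¹.

3.0×10⁻⁶ M s⁻¹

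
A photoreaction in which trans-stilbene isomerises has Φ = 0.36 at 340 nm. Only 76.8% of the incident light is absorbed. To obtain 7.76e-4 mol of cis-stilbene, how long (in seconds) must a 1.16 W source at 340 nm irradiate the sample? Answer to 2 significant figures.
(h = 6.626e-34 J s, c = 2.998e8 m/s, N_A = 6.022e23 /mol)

Photons that must be absorbed: 7.76e-4 / 0.36 = 0.002156 mol.
Incident photons needed: 0.002156 / 0.768 = 0.002807 mol.
Photon energy: hc/λ = 5.843e-19 J; per mole, 3.519e5 J mol⁻¹.
Energy required: 0.002807 × 3.519e5 = 987.8 J.
Time: 987.8 J / 1.16 W = 850 s.

t ≈ 850 s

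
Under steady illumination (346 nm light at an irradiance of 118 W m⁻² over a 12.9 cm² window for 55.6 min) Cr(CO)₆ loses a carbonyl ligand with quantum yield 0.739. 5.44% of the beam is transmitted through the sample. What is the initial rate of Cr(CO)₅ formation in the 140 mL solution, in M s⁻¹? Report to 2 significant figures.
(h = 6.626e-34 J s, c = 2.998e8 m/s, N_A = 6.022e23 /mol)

Photon energy at 346 nm: hc/λ = (6.626e-34)(2.998e8)/(346e-9) = 5.741e-19 J.
Energy delivered: (118 W m⁻²)(12.9e-4 m²)(3336 s) = 507.8 J.
Photons incident: 507.8 / 5.741e-19 = 8.845e20, i.e. 8.845e20/6.022e23 = 0.001469 mol.
Fraction absorbed: 1 − 5.44/100 = 0.9456.
Photons absorbed: 0.9456 × 0.001469 = 0.001389 mol.
Product formed: 0.739 × 0.001389 = 0.001026 mol.
Rate: 0.001026 mol / (3336 s × 0.14 L) = 2.2e-6 M s⁻¹.

2.2e-6 M s⁻¹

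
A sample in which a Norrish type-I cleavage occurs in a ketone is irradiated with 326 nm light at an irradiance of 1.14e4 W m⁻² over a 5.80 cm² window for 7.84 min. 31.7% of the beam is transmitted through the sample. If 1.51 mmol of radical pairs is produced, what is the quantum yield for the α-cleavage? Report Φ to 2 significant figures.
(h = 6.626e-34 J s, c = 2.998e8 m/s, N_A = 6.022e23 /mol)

Φ = 0.26

Product: 1.51 mmol = 0.00151 mol.
Photon energy at 326 nm: hc/λ = (6.626e-34)(2.998e8)/(326e-9) = 6.093e-19 J.
Energy delivered: (1.14e4 W m⁻²)(5.80e-4 m²)(470.4 s) = 3110 J.
Photons incident: 3110 / 6.093e-19 = 5.104e21, i.e. 5.104e21/6.022e23 = 0.008476 mol.
Fraction absorbed: 1 − 31.7/100 = 0.6830.
Photons absorbed: 0.6830 × 0.008476 = 0.005789 mol.
Φ = 0.00151 mol / 0.005789 mol photons = 0.26.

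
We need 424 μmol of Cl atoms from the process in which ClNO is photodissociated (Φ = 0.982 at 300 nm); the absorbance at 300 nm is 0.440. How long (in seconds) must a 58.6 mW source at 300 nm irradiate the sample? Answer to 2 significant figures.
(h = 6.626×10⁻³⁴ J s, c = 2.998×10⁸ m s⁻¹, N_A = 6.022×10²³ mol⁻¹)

t ≈ 4600 s

Product: 424 μmol = 4.24×10⁻⁴ mol.
Photons that must be absorbed: 4.24×10⁻⁴ / 0.982 = 4.318×10⁻⁴ mol.
Fraction absorbed: 1 − 10^(−0.440) = 0.6369.
Incident photons needed: 4.318×10⁻⁴ / 0.6369 = 6.780×10⁻⁴ mol.
Photon energy: hc/λ = 6.622×10⁻¹⁹ J; per mole, 3.988×10⁵ J mol⁻¹.
Energy required: 6.780×10⁻⁴ × 3.988×10⁵ = 270.4 J.
Time: 270.4 J / 0.0586 W = 4600 s.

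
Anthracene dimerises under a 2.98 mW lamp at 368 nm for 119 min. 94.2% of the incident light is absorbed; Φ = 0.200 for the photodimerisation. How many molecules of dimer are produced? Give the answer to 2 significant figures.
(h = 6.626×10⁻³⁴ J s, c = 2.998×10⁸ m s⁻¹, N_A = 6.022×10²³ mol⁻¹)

7.4×10¹⁸ molecules

Photon energy at 368 nm: hc/λ = (6.626×10⁻³⁴)(2.998×10⁸)/(368×10⁻⁹) = 5.398×10⁻¹⁹ J.
Energy delivered: (2.98 mW)(7140 s) = 21.28 J.
Photons incident: 21.28 / 5.398×10⁻¹⁹ = 3.942×10¹⁹, i.e. 3.942×10¹⁹/6.022×10²³ = 6.546×10⁻⁵ mol.
Photons absorbed: 0.942 × 6.546×10⁻⁵ = 6.166×10⁻⁵ mol.
Product: Φ × n_abs = 0.200 × 6.166×10⁻⁵ = 1.233×10⁻⁵ mol.
As a count: 1.233×10⁻⁵ × 6.022×10²³ = 7.4×10¹⁸.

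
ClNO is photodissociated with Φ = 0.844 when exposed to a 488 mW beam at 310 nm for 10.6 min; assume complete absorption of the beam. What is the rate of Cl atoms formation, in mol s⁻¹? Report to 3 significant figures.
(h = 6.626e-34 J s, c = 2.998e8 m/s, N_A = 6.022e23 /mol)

1.07e-6 mol s⁻¹

Photon energy at 310 nm: hc/λ = (6.626e-34)(2.998e8)/(310e-9) = 6.408e-19 J.
Energy delivered: (488 mW)(636 s) = 310.4 J.
Photons incident: 310.4 / 6.408e-19 = 4.844e20, i.e. 4.844e20/6.022e23 = 8.044e-4 mol.
Product formed: 0.844 × 8.044e-4 = 6.789e-4 mol.
Rate: 6.789e-4 / 636 s = 1.07e-6 mol s⁻¹.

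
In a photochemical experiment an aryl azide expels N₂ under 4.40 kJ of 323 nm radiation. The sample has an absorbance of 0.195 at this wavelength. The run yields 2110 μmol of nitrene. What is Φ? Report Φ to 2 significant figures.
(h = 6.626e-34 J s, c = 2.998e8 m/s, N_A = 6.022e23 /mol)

Product: 2110 μmol = 0.00211 mol.
Photon energy at 323 nm: hc/λ = (6.626e-34)(2.998e8)/(323e-9) = 6.150e-19 J.
Incident energy: 4.40 kJ = 4400 J.
Photons incident: 4400 / 6.150e-19 = 7.154e21, i.e. 7.154e21/6.022e23 = 0.01188 mol.
Fraction absorbed: 1 − 10^(−0.195) = 0.3617.
Photons absorbed: 0.3617 × 0.01188 = 0.004297 mol.
Φ = 0.00211 mol / 0.004297 mol photons = 0.49.

Φ = 0.49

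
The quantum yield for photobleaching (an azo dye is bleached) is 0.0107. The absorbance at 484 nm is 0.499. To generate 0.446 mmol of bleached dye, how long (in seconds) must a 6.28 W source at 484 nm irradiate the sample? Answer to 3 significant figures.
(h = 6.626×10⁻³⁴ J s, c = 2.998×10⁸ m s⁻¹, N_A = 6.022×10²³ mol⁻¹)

t ≈ 2400 s

Product: 0.446 mmol = 4.46×10⁻⁴ mol.
Photons that must be absorbed: 4.46×10⁻⁴ / 0.0107 = 0.04168 mol.
Fraction absorbed: 1 − 10^(−0.499) = 0.6830.
Incident photons needed: 0.04168 / 0.6830 = 0.06102 mol.
Photon energy: hc/λ = 4.104×10⁻¹⁹ J; per mole, 2.471×10⁵ J mol⁻¹.
Energy required: 0.06102 × 2.471×10⁵ = 1.508×10⁴ J.
Time: 1.508×10⁴ J / 6.28 W = 2400 s.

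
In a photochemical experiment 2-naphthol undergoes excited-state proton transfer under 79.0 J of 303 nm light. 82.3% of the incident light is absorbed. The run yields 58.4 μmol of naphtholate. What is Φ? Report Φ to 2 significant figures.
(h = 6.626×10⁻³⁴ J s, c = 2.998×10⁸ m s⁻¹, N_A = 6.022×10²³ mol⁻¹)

Φ = 0.35

Product: 58.4 μmol = 5.84×10⁻⁵ mol.
Photon energy at 303 nm: hc/λ = (6.626×10⁻³⁴)(2.998×10⁸)/(303×10⁻⁹) = 6.556×10⁻¹⁹ J.
Photons incident: 79.0 / 6.556×10⁻¹⁹ = 1.205×10²⁰, i.e. 1.205×10²⁰/6.022×10²³ = 2.001×10⁻⁴ mol.
Photons absorbed: 0.823 × 2.001×10⁻⁴ = 1.647×10⁻⁴ mol.
Φ = 5.84×10⁻⁵ mol / 1.647×10⁻⁴ mol photons = 0.35.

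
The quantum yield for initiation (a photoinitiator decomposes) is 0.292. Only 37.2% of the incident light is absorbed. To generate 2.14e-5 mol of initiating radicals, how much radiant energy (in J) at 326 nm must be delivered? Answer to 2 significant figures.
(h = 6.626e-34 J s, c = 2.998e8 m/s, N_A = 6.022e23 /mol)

72 J

Photons that must be absorbed: 2.14e-5 / 0.292 = 7.329e-5 mol.
Incident photons needed: 7.329e-5 / 0.372 = 1.970e-4 mol.
Photon energy: hc/λ = 6.093e-19 J; per mole, 3.669e5 J mol⁻¹.
Energy required: 1.970e-4 × 3.669e5 = 72 J.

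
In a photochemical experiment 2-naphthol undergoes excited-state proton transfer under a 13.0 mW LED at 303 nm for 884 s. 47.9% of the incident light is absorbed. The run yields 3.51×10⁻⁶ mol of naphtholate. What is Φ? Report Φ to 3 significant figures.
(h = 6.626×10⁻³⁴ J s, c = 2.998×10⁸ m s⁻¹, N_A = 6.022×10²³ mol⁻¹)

Photon energy at 303 nm: hc/λ = (6.626×10⁻³⁴)(2.998×10⁸)/(303×10⁻⁹) = 6.556×10⁻¹⁹ J.
Energy delivered: (13.0 mW)(884 s) = 11.49 J.
Photons incident: 11.49 / 6.556×10⁻¹⁹ = 1.753×10¹⁹, i.e. 1.753×10¹⁹/6.022×10²³ = 2.911×10⁻⁵ mol.
Photons absorbed: 0.479 × 2.911×10⁻⁵ = 1.394×10⁻⁵ mol.
Φ = 3.51×10⁻⁶ mol / 1.394×10⁻⁵ mol photons = 0.252.

Φ = 0.252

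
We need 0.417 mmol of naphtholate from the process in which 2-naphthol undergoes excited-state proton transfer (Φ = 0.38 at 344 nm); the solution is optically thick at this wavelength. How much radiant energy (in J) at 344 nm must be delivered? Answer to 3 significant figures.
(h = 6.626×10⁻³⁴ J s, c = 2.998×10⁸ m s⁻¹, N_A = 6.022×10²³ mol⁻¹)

Product: 0.417 mmol = 4.17×10⁻⁴ mol.
Photons that must be absorbed: 4.17×10⁻⁴ / 0.38 = 0.001097 mol.
Photon energy: hc/λ = 5.775×10⁻¹⁹ J; per mole, 3.478×10⁵ J mol⁻¹.
Energy required: 0.001097 × 3.478×10⁵ = 382 J.

382 J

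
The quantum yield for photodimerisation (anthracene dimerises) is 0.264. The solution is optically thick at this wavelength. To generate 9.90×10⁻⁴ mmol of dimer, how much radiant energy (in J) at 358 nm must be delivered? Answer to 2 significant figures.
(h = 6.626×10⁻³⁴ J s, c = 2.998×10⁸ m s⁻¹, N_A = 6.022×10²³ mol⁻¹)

Product: 9.90×10⁻⁴ mmol = 9.90×10⁻⁷ mol.
Photons that must be absorbed: 9.90×10⁻⁷ / 0.264 = 3.750×10⁻⁶ mol.
Photon energy: hc/λ = 5.549×10⁻¹⁹ J; per mole, 3.342×10⁵ J mol⁻¹.
Energy required: 3.750×10⁻⁶ × 3.342×10⁵ = 1.3 J.

1.3 J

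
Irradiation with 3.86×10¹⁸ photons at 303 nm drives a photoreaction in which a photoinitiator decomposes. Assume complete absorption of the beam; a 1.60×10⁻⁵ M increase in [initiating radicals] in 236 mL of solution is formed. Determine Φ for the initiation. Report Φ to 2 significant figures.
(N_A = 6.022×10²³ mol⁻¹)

Product: (1.60×10⁻⁵ M)(0.236 L) = 3.776×10⁻⁶ mol.
Moles of photons: 3.86×10¹⁸ / 6.022×10²³ = 6.410×10⁻⁶ mol.
Φ = 3.776×10⁻⁶ mol / 6.410×10⁻⁶ mol photons = 0.59.

Φ = 0.59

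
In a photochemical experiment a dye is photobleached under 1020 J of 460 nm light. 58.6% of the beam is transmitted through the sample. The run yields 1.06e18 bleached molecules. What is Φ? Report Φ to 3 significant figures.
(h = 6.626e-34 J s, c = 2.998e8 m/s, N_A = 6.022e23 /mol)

Product: 1.06e18 / 6.022e23 = 1.760e-6 mol.
Photon energy at 460 nm: hc/λ = (6.626e-34)(2.998e8)/(460e-9) = 4.318e-19 J.
Photons incident: 1020 / 4.318e-19 = 2.362e21, i.e. 2.362e21/6.022e23 = 0.003922 mol.
Fraction absorbed: 1 − 58.6/100 = 0.4140.
Photons absorbed: 0.4140 × 0.003922 = 0.001624 mol.
Φ = 1.760e-6 mol / 0.001624 mol photons = 0.00108.

Φ = 0.00108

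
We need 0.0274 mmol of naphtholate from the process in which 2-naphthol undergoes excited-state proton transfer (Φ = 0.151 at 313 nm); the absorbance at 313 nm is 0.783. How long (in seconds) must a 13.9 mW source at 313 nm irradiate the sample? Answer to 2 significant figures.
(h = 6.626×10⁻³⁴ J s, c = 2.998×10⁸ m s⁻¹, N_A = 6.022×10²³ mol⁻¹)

Product: 0.0274 mmol = 2.74×10⁻⁵ mol.
Photons that must be absorbed: 2.74×10⁻⁵ / 0.151 = 1.815×10⁻⁴ mol.
Fraction absorbed: 1 − 10^(−0.783) = 0.8352.
Incident photons needed: 1.815×10⁻⁴ / 0.8352 = 2.173×10⁻⁴ mol.
Photon energy: hc/λ = 6.347×10⁻¹⁹ J; per mole, 3.822×10⁵ J mol⁻¹.
Energy required: 2.173×10⁻⁴ × 3.822×10⁵ = 83.05 J.
Time: 83.05 J / 0.0139 W = 6000 s.

t ≈ 6000 s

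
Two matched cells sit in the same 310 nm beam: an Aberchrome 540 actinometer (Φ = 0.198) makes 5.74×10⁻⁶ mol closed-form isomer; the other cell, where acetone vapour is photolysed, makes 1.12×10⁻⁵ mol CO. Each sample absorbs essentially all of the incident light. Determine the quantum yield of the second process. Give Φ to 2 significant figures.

Φ = 0.39

Photons absorbed by the actinometer: 5.74×10⁻⁶ / 0.198 = 2.899×10⁻⁵ mol.
Φ(unknown) = 1.12×10⁻⁵ / 2.899×10⁻⁵ = 0.39.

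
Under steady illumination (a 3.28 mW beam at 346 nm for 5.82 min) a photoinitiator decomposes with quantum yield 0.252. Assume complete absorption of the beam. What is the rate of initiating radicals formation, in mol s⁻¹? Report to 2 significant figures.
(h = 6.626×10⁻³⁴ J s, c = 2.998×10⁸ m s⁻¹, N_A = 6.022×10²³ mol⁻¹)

2.4×10⁻⁹ mol s⁻¹

Photon energy at 346 nm: hc/λ = (6.626×10⁻³⁴)(2.998×10⁸)/(346×10⁻⁹) = 5.741×10⁻¹⁹ J.
Energy delivered: (3.28 mW)(349.2 s) = 1.145 J.
Photons incident: 1.145 / 5.741×10⁻¹⁹ = 1.994×10¹⁸, i.e. 1.994×10¹⁸/6.022×10²³ = 3.311×10⁻⁶ mol.
Product formed: 0.252 × 3.311×10⁻⁶ = 8.344×10⁻⁷ mol.
Rate: 8.344×10⁻⁷ / 349.2 s = 2.4×10⁻⁹ mol s⁻¹.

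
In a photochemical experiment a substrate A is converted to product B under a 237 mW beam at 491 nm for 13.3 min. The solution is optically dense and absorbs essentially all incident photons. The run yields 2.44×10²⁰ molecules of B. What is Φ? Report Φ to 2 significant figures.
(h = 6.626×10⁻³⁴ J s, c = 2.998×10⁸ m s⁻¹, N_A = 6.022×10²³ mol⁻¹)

Φ = 0.52

Product: 2.44×10²⁰ / 6.022×10²³ = 4.052×10⁻⁴ mol.
Photon energy at 491 nm: hc/λ = (6.626×10⁻³⁴)(2.998×10⁸)/(491×10⁻⁹) = 4.046×10⁻¹⁹ J.
Energy delivered: (237 mW)(798 s) = 189.1 J.
Photons incident: 189.1 / 4.046×10⁻¹⁹ = 4.674×10²⁰, i.e. 4.674×10²⁰/6.022×10²³ = 7.762×10⁻⁴ mol.
Φ = 4.052×10⁻⁴ mol / 7.762×10⁻⁴ mol photons = 0.52.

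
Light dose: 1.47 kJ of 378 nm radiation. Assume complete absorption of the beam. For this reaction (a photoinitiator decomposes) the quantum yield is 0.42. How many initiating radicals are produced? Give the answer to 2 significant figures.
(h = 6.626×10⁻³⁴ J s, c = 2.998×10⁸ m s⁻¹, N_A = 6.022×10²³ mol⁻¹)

1.2×10²¹ initiating radicals

Photon energy at 378 nm: hc/λ = (6.626×10⁻³⁴)(2.998×10⁸)/(378×10⁻⁹) = 5.255×10⁻¹⁹ J.
Incident energy: 1.47 kJ = 1470 J.
Photons incident: 1470 / 5.255×10⁻¹⁹ = 2.797×10²¹, i.e. 2.797×10²¹/6.022×10²³ = 0.004645 mol.
Product: Φ × n_abs = 0.42 × 0.004645 = 0.001951 mol.
As a count: 0.001951 × 6.022×10²³ = 1.2×10²¹.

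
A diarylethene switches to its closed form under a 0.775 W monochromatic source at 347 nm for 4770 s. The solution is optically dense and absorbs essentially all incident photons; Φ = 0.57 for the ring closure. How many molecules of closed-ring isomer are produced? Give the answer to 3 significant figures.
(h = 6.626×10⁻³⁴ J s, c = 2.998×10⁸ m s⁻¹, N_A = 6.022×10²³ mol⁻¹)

Photon energy at 347 nm: hc/λ = (6.626×10⁻³⁴)(2.998×10⁸)/(347×10⁻⁹) = 5.725×10⁻¹⁹ J.
Energy delivered: (0.775 W)(4770 s) = 3697 J.
Photons incident: 3697 / 5.725×10⁻¹⁹ = 6.458×10²¹, i.e. 6.458×10²¹/6.022×10²³ = 0.01072 mol.
Product: Φ × n_abs = 0.57 × 0.01072 = 0.006110 mol.
As a count: 0.006110 × 6.022×10²³ = 3.68×10²¹.

3.68×10²¹ molecules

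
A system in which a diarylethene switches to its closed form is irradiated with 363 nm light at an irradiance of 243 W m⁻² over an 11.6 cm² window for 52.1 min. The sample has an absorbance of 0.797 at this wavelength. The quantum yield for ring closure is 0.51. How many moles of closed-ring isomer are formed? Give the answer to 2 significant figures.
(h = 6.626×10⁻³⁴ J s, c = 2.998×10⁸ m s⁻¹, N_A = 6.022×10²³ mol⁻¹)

Photon energy at 363 nm: hc/λ = (6.626×10⁻³⁴)(2.998×10⁸)/(363×10⁻⁹) = 5.472×10⁻¹⁹ J.
Energy delivered: (243 W m⁻²)(11.6×10⁻⁴ m²)(3126 s) = 881.2 J.
Photons incident: 881.2 / 5.472×10⁻¹⁹ = 1.610×10²¹, i.e. 1.610×10²¹/6.022×10²³ = 0.002674 mol.
Fraction absorbed: 1 − 10^(−0.797) = 0.8404.
Photons absorbed: 0.8404 × 0.002674 = 0.002247 mol.
Product: Φ × n_abs = 0.51 × 0.002247 = 0.001146 mol.

0.0011 mol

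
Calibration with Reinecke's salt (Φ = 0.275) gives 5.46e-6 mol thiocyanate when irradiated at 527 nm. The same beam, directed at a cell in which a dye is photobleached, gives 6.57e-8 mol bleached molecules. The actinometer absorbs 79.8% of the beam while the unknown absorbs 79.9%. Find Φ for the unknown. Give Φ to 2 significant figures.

Photons absorbed by the actinometer: 5.46e-6 / 0.275 = 1.985e-5 mol.
Incident flux: 1.985e-5 / 0.798 = 2.487e-5 einstein.
Absorbed by unknown: 0.799 × 2.487e-5 = 1.987e-5 mol.
Φ(unknown) = 6.57e-8 / 1.987e-5 = 0.0033.

Φ = 0.0033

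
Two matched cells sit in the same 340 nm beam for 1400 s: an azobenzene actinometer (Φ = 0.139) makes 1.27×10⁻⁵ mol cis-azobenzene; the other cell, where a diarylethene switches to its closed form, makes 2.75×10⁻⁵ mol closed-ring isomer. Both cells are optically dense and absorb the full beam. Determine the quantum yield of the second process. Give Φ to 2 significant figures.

Φ = 0.30

Photons absorbed by the actinometer: 1.27×10⁻⁵ / 0.139 = 9.137×10⁻⁵ mol.
Φ(unknown) = 2.75×10⁻⁵ / 9.137×10⁻⁵ = 0.30.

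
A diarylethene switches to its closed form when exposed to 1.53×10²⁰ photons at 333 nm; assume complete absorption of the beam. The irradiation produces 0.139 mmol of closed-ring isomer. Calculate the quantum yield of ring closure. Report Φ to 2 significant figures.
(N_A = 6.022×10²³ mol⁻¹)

Product: 0.139 mmol = 1.39×10⁻⁴ mol.
Moles of photons: 1.53×10²⁰ / 6.022×10²³ = 2.541×10⁻⁴ mol.
Φ = 1.39×10⁻⁴ mol / 2.541×10⁻⁴ mol photons = 0.55.

Φ = 0.55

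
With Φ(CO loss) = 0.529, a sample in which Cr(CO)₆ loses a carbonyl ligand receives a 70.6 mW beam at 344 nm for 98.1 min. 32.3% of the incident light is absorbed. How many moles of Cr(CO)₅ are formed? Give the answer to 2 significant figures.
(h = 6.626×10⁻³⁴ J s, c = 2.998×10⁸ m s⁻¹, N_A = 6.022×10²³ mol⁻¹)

Photon energy at 344 nm: hc/λ = (6.626×10⁻³⁴)(2.998×10⁸)/(344×10⁻⁹) = 5.775×10⁻¹⁹ J.
Energy delivered: (70.6 mW)(5886 s) = 415.6 J.
Photons incident: 415.6 / 5.775×10⁻¹⁹ = 7.197×10²⁰, i.e. 7.197×10²⁰/6.022×10²³ = 0.001195 mol.
Photons absorbed: 0.323 × 0.001195 = 3.860×10⁻⁴ mol.
Product: Φ × n_abs = 0.529 × 3.860×10⁻⁴ = 2.042×10⁻⁴ mol.

2.0×10⁻⁴ mol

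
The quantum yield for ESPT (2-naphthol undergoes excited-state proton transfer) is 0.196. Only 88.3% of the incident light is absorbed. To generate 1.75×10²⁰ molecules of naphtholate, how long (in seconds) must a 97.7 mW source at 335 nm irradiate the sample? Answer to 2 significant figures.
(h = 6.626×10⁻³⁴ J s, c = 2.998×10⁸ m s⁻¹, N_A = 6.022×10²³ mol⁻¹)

Product: 1.75×10²⁰ / 6.022×10²³ = 2.906×10⁻⁴ mol.
Photons that must be absorbed: 2.906×10⁻⁴ / 0.196 = 0.001483 mol.
Incident photons needed: 0.001483 / 0.883 = 0.001680 mol.
Photon energy: hc/λ = 5.930×10⁻¹⁹ J; per mole, 3.571×10⁵ J mol⁻¹.
Energy required: 0.001680 × 3.571×10⁵ = 599.9 J.
Time: 599.9 J / 0.0977 W = 6100 s.

t ≈ 6100 s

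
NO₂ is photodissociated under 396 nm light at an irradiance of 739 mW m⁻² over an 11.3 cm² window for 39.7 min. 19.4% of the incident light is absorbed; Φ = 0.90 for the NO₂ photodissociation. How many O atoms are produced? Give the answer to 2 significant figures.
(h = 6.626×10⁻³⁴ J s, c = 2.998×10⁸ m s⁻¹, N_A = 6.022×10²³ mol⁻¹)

6.9×10¹⁷ atoms

Photon energy at 396 nm: hc/λ = (6.626×10⁻³⁴)(2.998×10⁸)/(396×10⁻⁹) = 5.016×10⁻¹⁹ J.
Energy delivered: (739 mW m⁻²)(11.3×10⁻⁴ m²)(2382 s) = 1.989 J.
Photons incident: 1.989 / 5.016×10⁻¹⁹ = 3.965×10¹⁸, i.e. 3.965×10¹⁸/6.022×10²³ = 6.584×10⁻⁶ mol.
Photons absorbed: 0.194 × 6.584×10⁻⁶ = 1.277×10⁻⁶ mol.
Product: Φ × n_abs = 0.90 × 1.277×10⁻⁶ = 1.149×10⁻⁶ mol.
As a count: 1.149×10⁻⁶ × 6.022×10²³ = 6.9×10¹⁷.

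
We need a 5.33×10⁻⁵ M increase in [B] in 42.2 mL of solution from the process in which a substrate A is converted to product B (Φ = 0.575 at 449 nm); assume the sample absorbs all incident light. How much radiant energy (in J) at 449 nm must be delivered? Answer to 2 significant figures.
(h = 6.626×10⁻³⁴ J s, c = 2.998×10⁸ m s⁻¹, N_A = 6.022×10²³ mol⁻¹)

1.0 J

Product: (5.33×10⁻⁵ M)(0.0422 L) = 2.249×10⁻⁶ mol.
Photons that must be absorbed: 2.249×10⁻⁶ / 0.575 = 3.911×10⁻⁶ mol.
Photon energy: hc/λ = 4.424×10⁻¹⁹ J; per mole, 2.664×10⁵ J mol⁻¹.
Energy required: 3.911×10⁻⁶ × 2.664×10⁵ = 1.0 J.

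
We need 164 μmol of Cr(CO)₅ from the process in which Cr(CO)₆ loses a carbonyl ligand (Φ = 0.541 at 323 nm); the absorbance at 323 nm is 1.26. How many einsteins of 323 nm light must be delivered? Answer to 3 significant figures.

Product: 164 μmol = 1.64×10⁻⁴ mol.
Photons that must be absorbed: 1.64×10⁻⁴ / 0.541 = 3.031×10⁻⁴ mol.
Fraction absorbed: 1 − 10^(−1.26) = 0.9450.
Incident photons needed: 3.031×10⁻⁴ / 0.9450 = 3.207×10⁻⁴ mol.

3.21×10⁻⁴ einstein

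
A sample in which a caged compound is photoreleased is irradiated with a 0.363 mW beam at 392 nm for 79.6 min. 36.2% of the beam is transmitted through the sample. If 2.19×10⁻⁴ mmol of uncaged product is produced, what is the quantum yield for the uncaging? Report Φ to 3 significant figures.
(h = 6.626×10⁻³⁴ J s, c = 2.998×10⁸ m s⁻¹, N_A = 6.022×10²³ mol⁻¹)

Product: 2.19×10⁻⁴ mmol = 2.19×10⁻⁷ mol.
Photon energy at 392 nm: hc/λ = (6.626×10⁻³⁴)(2.998×10⁸)/(392×10⁻⁹) = 5.068×10⁻¹⁹ J.
Energy delivered: (0.363 mW)(4776 s) = 1.734 J.
Photons incident: 1.734 / 5.068×10⁻¹⁹ = 3.421×10¹⁸, i.e. 3.421×10¹⁸/6.022×10²³ = 5.681×10⁻⁶ mol.
Fraction absorbed: 1 − 36.2/100 = 0.6380.
Photons absorbed: 0.6380 × 5.681×10⁻⁶ = 3.624×10⁻⁶ mol.
Φ = 2.19×10⁻⁷ mol / 3.624×10⁻⁶ mol photons = 0.0604.

Φ = 0.0604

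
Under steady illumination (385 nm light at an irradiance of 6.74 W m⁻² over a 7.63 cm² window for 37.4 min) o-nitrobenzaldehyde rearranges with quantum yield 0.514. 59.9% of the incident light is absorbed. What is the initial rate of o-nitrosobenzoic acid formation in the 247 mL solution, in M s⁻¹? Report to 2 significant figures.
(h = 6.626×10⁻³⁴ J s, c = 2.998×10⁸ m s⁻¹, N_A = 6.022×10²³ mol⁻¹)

2.1×10⁻⁸ M s⁻¹

Photon energy at 385 nm: hc/λ = (6.626×10⁻³⁴)(2.998×10⁸)/(385×10⁻⁹) = 5.160×10⁻¹⁹ J.
Energy delivered: (6.74 W m⁻²)(7.63×10⁻⁴ m²)(2244 s) = 11.54 J.
Photons incident: 11.54 / 5.160×10⁻¹⁹ = 2.236×10¹⁹, i.e. 2.236×10¹⁹/6.022×10²³ = 3.713×10⁻⁵ mol.
Photons absorbed: 0.599 × 3.713×10⁻⁵ = 2.224×10⁻⁵ mol.
Product formed: 0.514 × 2.224×10⁻⁵ = 1.143×10⁻⁵ mol.
Rate: 1.143×10⁻⁵ mol / (2244 s × 0.247 L) = 2.1×10⁻⁸ M s⁻¹.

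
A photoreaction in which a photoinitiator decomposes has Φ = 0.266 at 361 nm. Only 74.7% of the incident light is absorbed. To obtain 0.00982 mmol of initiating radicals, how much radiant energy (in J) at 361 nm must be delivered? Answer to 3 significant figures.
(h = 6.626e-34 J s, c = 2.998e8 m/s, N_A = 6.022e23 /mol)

16.4 J

Product: 0.00982 mmol = 9.82e-6 mol.
Photons that must be absorbed: 9.82e-6 / 0.266 = 3.692e-5 mol.
Incident photons needed: 3.692e-5 / 0.747 = 4.942e-5 mol.
Photon energy: hc/λ = 5.503e-19 J; per mole, 3.314e5 J mol⁻¹.
Energy required: 4.942e-5 × 3.314e5 = 16.4 J.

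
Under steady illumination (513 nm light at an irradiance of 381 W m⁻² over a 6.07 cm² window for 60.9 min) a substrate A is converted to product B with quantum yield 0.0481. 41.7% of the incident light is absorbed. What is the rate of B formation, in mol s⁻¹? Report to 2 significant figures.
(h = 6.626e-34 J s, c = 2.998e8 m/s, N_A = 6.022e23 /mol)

Photon energy at 513 nm: hc/λ = (6.626e-34)(2.998e8)/(513e-9) = 3.872e-19 J.
Energy delivered: (381 W m⁻²)(6.07e-4 m²)(3654 s) = 845.0 J.
Photons incident: 845.0 / 3.872e-19 = 2.182e21, i.e. 2.182e21/6.022e23 = 0.003623 mol.
Photons absorbed: 0.417 × 0.003623 = 0.001511 mol.
Product formed: 0.0481 × 0.001511 = 7.268e-5 mol.
Rate: 7.268e-5 / 3654 s = 2.0e-8 mol s⁻¹.

2.0e-8 mol s⁻¹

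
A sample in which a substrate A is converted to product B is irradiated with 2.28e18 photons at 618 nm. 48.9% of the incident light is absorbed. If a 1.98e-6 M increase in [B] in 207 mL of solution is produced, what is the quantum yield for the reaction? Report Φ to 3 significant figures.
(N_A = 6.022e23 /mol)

Product: (1.98e-6 M)(0.207 L) = 4.099e-7 mol.
Moles of photons: 2.28e18 / 6.022e23 = 3.786e-6 mol.
Photons absorbed: 0.489 × 3.786e-6 = 1.851e-6 mol.
Φ = 4.099e-7 mol / 1.851e-6 mol photons = 0.221.

Φ = 0.221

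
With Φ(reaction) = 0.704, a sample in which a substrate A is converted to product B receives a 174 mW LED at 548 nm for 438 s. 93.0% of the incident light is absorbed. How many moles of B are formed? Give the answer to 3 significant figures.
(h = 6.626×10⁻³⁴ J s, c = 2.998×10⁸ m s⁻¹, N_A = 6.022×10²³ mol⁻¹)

2.29×10⁻⁴ mol

Photon energy at 548 nm: hc/λ = (6.626×10⁻³⁴)(2.998×10⁸)/(548×10⁻⁹) = 3.625×10⁻¹⁹ J.
Energy delivered: (174 mW)(438 s) = 76.21 J.
Photons incident: 76.21 / 3.625×10⁻¹⁹ = 2.102×10²⁰, i.e. 2.102×10²⁰/6.022×10²³ = 3.491×10⁻⁴ mol.
Photons absorbed: 0.930 × 3.491×10⁻⁴ = 3.247×10⁻⁴ mol.
Product: Φ × n_abs = 0.704 × 3.247×10⁻⁴ = 2.286×10⁻⁴ mol.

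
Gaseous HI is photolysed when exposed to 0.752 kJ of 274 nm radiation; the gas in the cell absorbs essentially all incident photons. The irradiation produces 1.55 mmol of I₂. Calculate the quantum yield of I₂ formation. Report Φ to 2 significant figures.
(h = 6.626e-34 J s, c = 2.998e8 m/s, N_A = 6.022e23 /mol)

Φ = 0.90

Product: 1.55 mmol = 0.00155 mol.
Photon energy at 274 nm: hc/λ = (6.626e-34)(2.998e8)/(274e-9) = 7.250e-19 J.
Incident energy: 0.752 kJ = 752 J.
Photons incident: 752 / 7.250e-19 = 1.037e21, i.e. 1.037e21/6.022e23 = 0.001722 mol.
Φ = 0.00155 mol / 0.001722 mol photons = 0.90.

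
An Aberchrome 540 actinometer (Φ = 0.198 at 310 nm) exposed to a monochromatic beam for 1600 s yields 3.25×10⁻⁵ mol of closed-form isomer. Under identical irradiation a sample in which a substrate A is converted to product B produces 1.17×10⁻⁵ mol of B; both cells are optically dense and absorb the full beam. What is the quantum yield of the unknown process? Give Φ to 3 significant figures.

Photons absorbed by the actinometer: 3.25×10⁻⁵ / 0.198 = 1.641×10⁻⁴ mol.
Φ(unknown) = 1.17×10⁻⁵ / 1.641×10⁻⁴ = 0.0713.

Φ = 0.0713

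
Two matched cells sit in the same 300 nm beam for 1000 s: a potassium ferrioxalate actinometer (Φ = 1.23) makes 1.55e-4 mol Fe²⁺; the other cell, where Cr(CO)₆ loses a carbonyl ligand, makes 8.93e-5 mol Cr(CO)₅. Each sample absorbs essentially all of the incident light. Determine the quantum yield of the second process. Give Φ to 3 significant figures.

Φ = 0.709

Photons absorbed by the actinometer: 1.55e-4 / 1.23 = 1.260e-4 mol.
Φ(unknown) = 8.93e-5 / 1.260e-4 = 0.709.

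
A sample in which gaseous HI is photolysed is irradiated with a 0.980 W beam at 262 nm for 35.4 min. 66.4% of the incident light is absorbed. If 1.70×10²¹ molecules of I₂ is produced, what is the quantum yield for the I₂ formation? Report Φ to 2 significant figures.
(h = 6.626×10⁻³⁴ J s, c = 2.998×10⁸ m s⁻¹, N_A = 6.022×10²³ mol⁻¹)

Product: 1.70×10²¹ / 6.022×10²³ = 0.002823 mol.
Photon energy at 262 nm: hc/λ = (6.626×10⁻³⁴)(2.998×10⁸)/(262×10⁻⁹) = 7.582×10⁻¹⁹ J.
Energy delivered: (0.980 W)(2124 s) = 2082 J.
Photons incident: 2082 / 7.582×10⁻¹⁹ = 2.746×10²¹, i.e. 2.746×10²¹/6.022×10²³ = 0.004560 mol.
Photons absorbed: 0.664 × 0.004560 = 0.003028 mol.
Φ = 0.002823 mol / 0.003028 mol photons = 0.93.

Φ = 0.93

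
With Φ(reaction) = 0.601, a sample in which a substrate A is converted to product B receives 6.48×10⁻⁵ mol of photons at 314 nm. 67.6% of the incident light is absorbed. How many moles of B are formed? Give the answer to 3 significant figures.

Photons absorbed: 0.676 × 6.48×10⁻⁵ = 4.380×10⁻⁵ mol.
Product: Φ × n_abs = 0.601 × 4.380×10⁻⁵ = 2.632×10⁻⁵ mol.

2.63×10⁻⁵ mol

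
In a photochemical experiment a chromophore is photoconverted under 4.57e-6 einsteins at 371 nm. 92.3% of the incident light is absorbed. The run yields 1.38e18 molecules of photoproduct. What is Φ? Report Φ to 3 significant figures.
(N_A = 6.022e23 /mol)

Product: 1.38e18 / 6.022e23 = 2.292e-6 mol.
Photons absorbed: 0.923 × 4.57e-6 = 4.218e-6 mol.
Φ = 2.292e-6 mol / 4.218e-6 mol photons = 0.543.

Φ = 0.543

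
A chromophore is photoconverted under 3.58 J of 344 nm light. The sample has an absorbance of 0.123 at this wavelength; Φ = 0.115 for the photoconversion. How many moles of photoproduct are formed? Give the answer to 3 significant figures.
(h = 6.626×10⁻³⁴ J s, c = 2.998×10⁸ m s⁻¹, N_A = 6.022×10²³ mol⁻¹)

2.92×10⁻⁷ mol

Photon energy at 344 nm: hc/λ = (6.626×10⁻³⁴)(2.998×10⁸)/(344×10⁻⁹) = 5.775×10⁻¹⁹ J.
Photons incident: 3.58 / 5.775×10⁻¹⁹ = 6.199×10¹⁸, i.e. 6.199×10¹⁸/6.022×10²³ = 1.029×10⁻⁵ mol.
Fraction absorbed: 1 − 10^(−0.123) = 0.2466.
Photons absorbed: 0.2466 × 1.029×10⁻⁵ = 2.538×10⁻⁶ mol.
Product: Φ × n_abs = 0.115 × 2.538×10⁻⁶ = 2.919×10⁻⁷ mol.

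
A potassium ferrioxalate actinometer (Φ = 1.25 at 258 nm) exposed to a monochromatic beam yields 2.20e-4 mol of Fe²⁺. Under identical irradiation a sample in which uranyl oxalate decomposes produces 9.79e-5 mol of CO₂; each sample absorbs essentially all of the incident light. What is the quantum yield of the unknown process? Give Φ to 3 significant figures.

Φ = 0.556

Photons absorbed by the actinometer: 2.20e-4 / 1.25 = 1.760e-4 mol.
Φ(unknown) = 9.79e-5 / 1.760e-4 = 0.556.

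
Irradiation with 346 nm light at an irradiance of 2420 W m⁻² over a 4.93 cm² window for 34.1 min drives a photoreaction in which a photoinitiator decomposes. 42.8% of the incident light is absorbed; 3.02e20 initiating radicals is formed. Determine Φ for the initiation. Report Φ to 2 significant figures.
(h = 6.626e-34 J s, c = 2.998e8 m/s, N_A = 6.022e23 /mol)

Φ = 0.17

Product: 3.02e20 / 6.022e23 = 5.015e-4 mol.
Photon energy at 346 nm: hc/λ = (6.626e-34)(2.998e8)/(346e-9) = 5.741e-19 J.
Energy delivered: (2420 W m⁻²)(4.93e-4 m²)(2046 s) = 2441 J.
Photons incident: 2441 / 5.741e-19 = 4.252e21, i.e. 4.252e21/6.022e23 = 0.007061 mol.
Photons absorbed: 0.428 × 0.007061 = 0.003022 mol.
Φ = 5.015e-4 mol / 0.003022 mol photons = 0.17.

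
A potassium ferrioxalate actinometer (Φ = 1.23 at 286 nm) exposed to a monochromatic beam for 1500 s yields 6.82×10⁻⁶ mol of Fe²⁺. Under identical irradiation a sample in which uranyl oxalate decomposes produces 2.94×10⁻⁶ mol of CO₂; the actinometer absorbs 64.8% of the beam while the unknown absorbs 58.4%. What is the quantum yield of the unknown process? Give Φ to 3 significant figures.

Photons absorbed by the actinometer: 6.82×10⁻⁶ / 1.23 = 5.545×10⁻⁶ mol.
Incident flux: 5.545×10⁻⁶ / 0.648 = 8.557×10⁻⁶ einstein.
Absorbed by unknown: 0.584 × 8.557×10⁻⁶ = 4.997×10⁻⁶ mol.
Φ(unknown) = 2.94×10⁻⁶ / 4.997×10⁻⁶ = 0.588.

Φ = 0.588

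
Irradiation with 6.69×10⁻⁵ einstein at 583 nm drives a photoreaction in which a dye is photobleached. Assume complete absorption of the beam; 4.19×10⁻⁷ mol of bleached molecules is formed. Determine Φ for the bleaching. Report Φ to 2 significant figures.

Φ = 0.0063

Φ = 4.19×10⁻⁷ mol / 6.69×10⁻⁵ mol photons = 0.0063.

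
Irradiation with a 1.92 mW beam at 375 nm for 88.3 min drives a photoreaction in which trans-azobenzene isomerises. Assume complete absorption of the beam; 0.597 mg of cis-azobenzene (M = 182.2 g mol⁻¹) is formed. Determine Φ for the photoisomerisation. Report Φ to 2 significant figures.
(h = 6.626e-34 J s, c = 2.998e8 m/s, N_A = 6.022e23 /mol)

Φ = 0.10

Product: 0.597 mg / 182.2 g mol⁻¹ = 3.277e-6 mol.
Photon energy at 375 nm: hc/λ = (6.626e-34)(2.998e8)/(375e-9) = 5.297e-19 J.
Energy delivered: (1.92 mW)(5298 s) = 10.17 J.
Photons incident: 10.17 / 5.297e-19 = 1.920e19, i.e. 1.920e19/6.022e23 = 3.188e-5 mol.
Φ = 3.277e-6 mol / 3.188e-5 mol photons = 0.10.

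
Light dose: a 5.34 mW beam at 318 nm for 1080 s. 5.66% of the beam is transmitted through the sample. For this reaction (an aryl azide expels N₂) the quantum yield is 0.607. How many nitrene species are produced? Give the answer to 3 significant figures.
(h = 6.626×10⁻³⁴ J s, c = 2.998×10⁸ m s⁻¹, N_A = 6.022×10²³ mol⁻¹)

5.29×10¹⁸ species

Photon energy at 318 nm: hc/λ = (6.626×10⁻³⁴)(2.998×10⁸)/(318×10⁻⁹) = 6.247×10⁻¹⁹ J.
Energy delivered: (5.34 mW)(1080 s) = 5.767 J.
Photons incident: 5.767 / 6.247×10⁻¹⁹ = 9.232×10¹⁸, i.e. 9.232×10¹⁸/6.022×10²³ = 1.533×10⁻⁵ mol.
Fraction absorbed: 1 − 5.66/100 = 0.9434.
Photons absorbed: 0.9434 × 1.533×10⁻⁵ = 1.446×10⁻⁵ mol.
Product: Φ × n_abs = 0.607 × 1.446×10⁻⁵ = 8.777×10⁻⁶ mol.
As a count: 8.777×10⁻⁶ × 6.022×10²³ = 5.29×10¹⁸.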